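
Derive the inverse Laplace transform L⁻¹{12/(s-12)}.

L⁻¹{1/(s-a)} = e^(at), so L⁻¹{1/(s-12)} = e^(12t), and L⁻¹{12/(s-12)} = 12·e^(12t)

Final answer: 12·e^(12t)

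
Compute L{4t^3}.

L{t^n} = n!/s^(n+1). So L{4t^3} = 4·3!/s^4 = 24/s^4

Final answer: 24/s^4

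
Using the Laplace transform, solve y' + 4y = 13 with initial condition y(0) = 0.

sY + 4Y = 13/s. Y = 13/(s(s+4)). Partial fractions: Y = 13/4/s - 13/4/(s+4)

Final answer: y(t) = 13/4(1 - e^(-4t))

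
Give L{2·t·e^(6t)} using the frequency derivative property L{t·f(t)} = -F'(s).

L{e^(6t)} = 1/(s-6). By frequency derivative: L{t·e^(6t)} = -d/ds[1/(s-6)] = -(-1)/(s-6)² = 1/(s-6)². Then L{2·t·e^(6t)} = 2·1/(s-6)² = 2/(s-6)²

Final answer: 2/(s-6)²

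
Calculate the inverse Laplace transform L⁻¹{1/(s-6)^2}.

L⁻¹{n!/(s-a)^(n+1)} = t^n·e^(at) with n=1, a=6. So L⁻¹{1/(s-6)^2} = t·e^(6t)

Final answer: t·e^(6t)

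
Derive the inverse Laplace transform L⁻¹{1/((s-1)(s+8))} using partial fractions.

Decompose: A/(s-1) + B/(s+8). A = 1/9, B = -1/9. f(t) = (e^t - e^(-8t))/9

Final answer: (e^t - e^(-8t))/9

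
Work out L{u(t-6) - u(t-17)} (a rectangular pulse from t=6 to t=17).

L{u(t-a)} = e^(-as)/s. L{u(t-6) - u(t-17)} = (e^(-6s) - e^(-17s))/s

Final answer: (e^(-6s) - e^(-17s))/s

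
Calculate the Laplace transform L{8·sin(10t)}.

L{sin(ωt)} = ω/(s² + ω²), so L{sin(10t)} = 10/(s² + 100). Then L{8·sin(10t)} = 8·10/(s² + 100) = 80/(s² + 100)

Final answer: 80/(s² + 100)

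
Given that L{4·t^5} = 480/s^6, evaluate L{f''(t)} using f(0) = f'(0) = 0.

L{f''(t)} = s²F(s) - sf(0) - f'(0) = s²·480/s^6 - 0 - 0 = 480/s^4

Final answer: 480/s^4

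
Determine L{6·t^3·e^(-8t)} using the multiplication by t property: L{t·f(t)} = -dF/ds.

Using L{t^n·e^(at)} = n!/(s-a)^(n+1), L{t^3·e^(-8t)} = 6/(s+8)^4, so L{6·t^3·e^(-8t)} = 6·6/(s+8)^4 = 36/(s+8)^4

Final answer: 36/(s+8)^4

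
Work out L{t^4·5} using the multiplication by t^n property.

L{5} = 5/s. d^1/ds^1[1/s] = -1/s². d^2/ds^2[1/s] = 2/s^3. d^3/ds^3[1/s] = -6/s^4. d^4/ds^4[1/s] = 24/s^5. So L{t^4} = (-1)^{4}·24/s^5 = 24/s^5. Then L{t^4·5} = 5·24/s^5 = 120/s^5

Final answer: 120/s^5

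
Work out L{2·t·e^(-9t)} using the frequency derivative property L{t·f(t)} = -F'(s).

L{e^(-9t)} = 1/(s+9). By frequency derivative: L{t·e^(-9t)} = -d/ds[1/(s+9)] = -(-1)/(s+9)² = 1/(s+9)². Then L{2·t·e^(-9t)} = 2·1/(s+9)² = 2/(s+9)²

Final answer: 2/(s+9)²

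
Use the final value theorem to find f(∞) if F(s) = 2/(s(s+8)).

f(∞) = lim_{s→0} s·2/(s(s+8)) = lim_{s→0} 2/(s+8) = 2/8 = 1/4

Final answer: 1/4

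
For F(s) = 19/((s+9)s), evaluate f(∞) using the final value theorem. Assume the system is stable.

f(∞) = lim_{s→0} sF(s) = lim_{s→0} 19/(s+9) = 19/9

Final answer: 19/9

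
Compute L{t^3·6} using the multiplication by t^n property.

L{6} = 6/s. d^1/ds^1[1/s] = -1/s². d^2/ds^2[1/s] = 2/s^3. d^3/ds^3[1/s] = -6/s^4. So L{t^3} = (-1)^{3}·-6/s^4 = 6/s^4. Then L{t^3·6} = 6·6/s^4 = 36/s^4

Final answer: 36/s^4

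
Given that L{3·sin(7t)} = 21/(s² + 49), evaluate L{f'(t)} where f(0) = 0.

L{f'(t)} = s·F(s) - f(0) = s·21/(s² + 49) - 0 = 21s/(s² + 49)

Final answer: 21s/(s² + 49)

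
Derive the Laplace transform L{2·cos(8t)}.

L{cos(ωt)} = s/(s² + ω²), so L{cos(8t)} = s/(s² + 64). Then L{2·cos(8t)} = 2·s/(s² + 64) = 2s/(s² + 64)

Final answer: 2s/(s² + 64)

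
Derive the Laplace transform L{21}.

L{21} = 21 · L{1} = 21/s

Final answer: 21/s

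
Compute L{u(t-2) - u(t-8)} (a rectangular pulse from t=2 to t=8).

L{u(t-a)} = e^(-as)/s. L{u(t-2) - u(t-8)} = (e^(-2s) - e^(-8s))/s

Final answer: (e^(-2s) - e^(-8s))/s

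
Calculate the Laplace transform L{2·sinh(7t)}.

L{sinh(ωt)} = ω/(s² - ω²), so L{sinh(7t)} = 7/(s² - 49). Then L{2·sinh(7t)} = 2·7/(s² - 49) = 14/(s² - 49)

Final answer: 14/(s² - 49)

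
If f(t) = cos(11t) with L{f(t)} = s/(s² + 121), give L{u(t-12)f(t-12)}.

Time shift theorem: L{u(t-a)f(t-a)} = e^(-as)F(s). Here a=12, F(s) = s/(s² + 121), so L{u(t-12)f(t-12)} = e^(-12s)·s/(s² + 121)

Final answer: e^(-12s)·s/(s² + 121)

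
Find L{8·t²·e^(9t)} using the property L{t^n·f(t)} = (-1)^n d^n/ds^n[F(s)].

L{e^(9t)} = 1/(s-9). d/ds[1/(s-9)] = -1/(s-9)². d²/ds²[1/(s-9)] = 2/(s-9)³. So L{t²·e^(9t)} = (-1)² · 2/(s-9)³ = 2/(s-9)³. Then L{8·t²·e^(9t)} = 8·2/(s-9)³ = 16/(s-9)³

Final answer: 16/(s-9)³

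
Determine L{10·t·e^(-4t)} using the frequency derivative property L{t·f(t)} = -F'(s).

L{e^(-4t)} = 1/(s+4). By frequency derivative: L{t·e^(-4t)} = -d/ds[1/(s+4)] = -(-1)/(s+4)² = 1/(s+4)². Then L{10·t·e^(-4t)} = 10·1/(s+4)² = 10/(s+4)²

Final answer: 10/(s+4)²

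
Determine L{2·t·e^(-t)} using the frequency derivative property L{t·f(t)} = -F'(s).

L{e^(-t)} = 1/(s+1). By frequency derivative: L{t·e^(-t)} = -d/ds[1/(s+1)] = -(-1)/(s+1)² = 1/(s+1)². Then L{2·t·e^(-t)} = 2·1/(s+1)² = 2/(s+1)²

Final answer: 2/(s+1)²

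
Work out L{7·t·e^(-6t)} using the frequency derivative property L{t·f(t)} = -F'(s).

L{e^(-6t)} = 1/(s+6). By frequency derivative: L{t·e^(-6t)} = -d/ds[1/(s+6)] = -(-1)/(s+6)² = 1/(s+6)². Then L{7·t·e^(-6t)} = 7·1/(s+6)² = 7/(s+6)²

Final answer: 7/(s+6)²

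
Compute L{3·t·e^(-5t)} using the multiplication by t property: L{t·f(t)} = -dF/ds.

Using L{t^n·e^(at)} = n!/(s-a)^(n+1), L{t·e^(-5t)} = 1/(s+5)^2, so L{3·t·e^(-5t)} = 3·1/(s+5)^2 = 3/(s+5)^2

Final answer: 3/(s+5)^2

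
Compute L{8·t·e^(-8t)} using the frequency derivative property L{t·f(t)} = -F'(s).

L{e^(-8t)} = 1/(s+8). By frequency derivative: L{t·e^(-8t)} = -d/ds[1/(s+8)] = -(-1)/(s+8)² = 1/(s+8)². Then L{8·t·e^(-8t)} = 8·1/(s+8)² = 8/(s+8)²

Final answer: 8/(s+8)²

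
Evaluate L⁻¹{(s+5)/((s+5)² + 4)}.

Using frequency shift: L⁻¹{(s-a)/((s-a)² + b²)} = e^(at)cos(bt). Here a=-5, b=2

Final answer: e^(-5t)·cos(2t)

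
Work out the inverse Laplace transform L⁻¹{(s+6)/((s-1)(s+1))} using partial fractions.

Using partial fractions, f(t) = (7e^t - 5e^(-t))/2

Final answer: (7e^t - 5e^(-t))/2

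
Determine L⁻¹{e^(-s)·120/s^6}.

L⁻¹{120/s^6} = t^5. By the time shift theorem, L⁻¹{e^(-as)F(s)} = u(t-a)f(t-a) with a=1, so L⁻¹{e^(-s)·120/s^6} = u(t-1)·(t-1)^5

Final answer: u(t-1)·(t-1)^5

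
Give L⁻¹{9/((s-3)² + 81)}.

Form: b/((s-a)² + b²) → e^(at)sin(bt). With a=3, b=9

Final answer: e^(3t)·sin(9t)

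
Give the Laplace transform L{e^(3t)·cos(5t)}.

L{e^(at)·cos(ωt)} = (s-a)/((s-a)² + ω²), so L{e^(3t)·cos(5t)} = (s-3)/((s-3)² + 25)

Final answer: (s-3)/((s-3)² + 25)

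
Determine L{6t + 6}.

L{6t + 6} = 6·L{t} + 6·L{1} = 6/s² + 6/s

Final answer: 6/s² + 6/s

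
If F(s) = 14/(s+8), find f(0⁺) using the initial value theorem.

f(0⁺) = lim_{s→∞} s·14/(s+8) = lim_{s→∞} 14s/(s+8) = 14

Final answer: 14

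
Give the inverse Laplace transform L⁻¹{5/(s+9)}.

L⁻¹{1/(s-a)} = e^(at), so L⁻¹{1/(s+9)} = e^(-9t), and L⁻¹{5/(s+9)} = 5·e^(-9t)

Final answer: 5·e^(-9t)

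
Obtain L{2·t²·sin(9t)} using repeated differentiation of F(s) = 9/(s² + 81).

F(s) = 9/(s² + 81). F'(s) = -18s/(s² + 81)². F''(s) = -18(81 - 3s²)/(s² + 81)³ = (54s² - 1458)/(s² + 81)³. So L{t²·sin(9t)} = (-1)² F''(s) = (54s² - 1458)/(s² + 81)³. Then L{2·t²·sin(9t)} = 2·(54s² - 1458)/(s² + 81)³ = (108s² - 2916)/(s² + 81)³

Final answer: (108s² - 2916)/(s² + 81)³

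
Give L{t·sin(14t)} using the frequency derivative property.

L{sin(14t)} = 14/(s² + 196). By L{t·f(t)} = -F'(s): -d/ds[14/(s² + 196)] = -(14)·(-2s)/(s² + 196)² = 28s/(s² + 196)²

Final answer: 28s/(s² + 196)²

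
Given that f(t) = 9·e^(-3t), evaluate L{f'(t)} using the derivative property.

f(0) = 9, F(s) = 9/(s+3). L{f'(t)} = s·F(s) - f(0) = 9s/(s+3) - 9 = (9s - 9(s+3))/(s+3) = -27/(s+3)

Final answer: -27/(s+3)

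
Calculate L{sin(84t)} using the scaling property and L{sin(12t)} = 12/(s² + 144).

Using L{f(at)} = (1/a)F(s/a) with a=7: L{sin(84t)} = (1/7) · 12/((s/7)² + 144) = (1/7) · 12·49/(s² + 7056) = 84/(s² + 7056)

Final answer: 84/(s² + 7056)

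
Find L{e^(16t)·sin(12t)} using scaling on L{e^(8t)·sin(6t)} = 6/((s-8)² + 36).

Scaling with a=2: L{e^(16t)·sin(12t)} = (1/2) · 6/((s/2-8)² + 36). Simplifying: 12/((s-16)² + 144)

Final answer: 12/((s-16)² + 144)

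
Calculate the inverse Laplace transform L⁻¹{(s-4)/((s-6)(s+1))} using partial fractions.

Using partial fractions, f(t) = (2e^(6t) + 5e^(-t))/7

Final answer: (2e^(6t) + 5e^(-t))/7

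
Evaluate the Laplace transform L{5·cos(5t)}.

L{cos(ωt)} = s/(s² + ω²), so L{cos(5t)} = s/(s² + 25). Then L{5·cos(5t)} = 5·s/(s² + 25) = 5s/(s² + 25)

Final answer: 5s/(s² + 25)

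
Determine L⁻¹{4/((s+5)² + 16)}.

Form: b/((s-a)² + b²) → e^(at)sin(bt). With a=-5, b=4

Final answer: e^(-5t)·sin(4t)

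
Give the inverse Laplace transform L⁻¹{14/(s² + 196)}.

L⁻¹{14/(s² + 196)} = sin(14t)

Final answer: sin(14t)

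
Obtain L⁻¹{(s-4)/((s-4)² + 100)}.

Using frequency shift: L⁻¹{(s-a)/((s-a)² + b²)} = e^(at)cos(bt). Here a=4, b=10

Final answer: e^(4t)·cos(10t)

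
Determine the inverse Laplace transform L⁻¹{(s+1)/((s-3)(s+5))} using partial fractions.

Using partial fractions, f(t) = (4e^(3t) + 4e^(-5t))/8

Final answer: (4e^(3t) + 4e^(-5t))/8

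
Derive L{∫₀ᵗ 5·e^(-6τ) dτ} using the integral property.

L{∫₀ᵗ f(τ)dτ} = F(s)/s with F(s) = 5/(s+6), so L{∫₀ᵗ 5·e^(-6τ) dτ} = 5/(s(s+6))

Final answer: 5/(s(s+6))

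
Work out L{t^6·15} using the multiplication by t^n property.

L{15} = 15/s. d^1/ds^1[1/s] = -1/s². d^2/ds^2[1/s] = 2/s^3. d^3/ds^3[1/s] = -6/s^4. d^4/ds^4[1/s] = 24/s^5. d^5/ds^5[1/s] = -120/s^6. d^6/ds^6[1/s] = 720/s^7. So L{t^6} = (-1)^{6}·720/s^7 = 720/s^7. Then L{t^6·15} = 15·720/s^7 = 10800/s^7

Final answer: 10800/s^7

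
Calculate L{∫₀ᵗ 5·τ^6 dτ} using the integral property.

L{∫₀ᵗ f(τ)dτ} = F(s)/s with f(t) = 5t^6. F(s) = 3600/s^7, so L{∫₀ᵗ 5·τ^6 dτ} = (3600/s^7)/s = 3600/s^8. (Check: ∫₀ᵗ 5·τ^6 dτ = 5t^7/7.)

Final answer: 3600/s^8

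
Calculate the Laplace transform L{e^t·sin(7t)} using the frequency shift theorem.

Frequency shift: L{e^(at)f(t)} = F(s-a). L{e^t·sin(7t)} = 7/((s-1)² + 49)

Final answer: 7/((s-1)² + 49)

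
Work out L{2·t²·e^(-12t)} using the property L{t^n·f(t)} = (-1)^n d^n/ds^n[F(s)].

L{e^(-12t)} = 1/(s+12). d/ds[1/(s+12)] = -1/(s+12)². d²/ds²[1/(s+12)] = 2/(s+12)³. So L{t²·e^(-12t)} = (-1)² · 2/(s+12)³ = 2/(s+12)³. Then L{2·t²·e^(-12t)} = 2·2/(s+12)³ = 4/(s+12)³

Final answer: 4/(s+12)³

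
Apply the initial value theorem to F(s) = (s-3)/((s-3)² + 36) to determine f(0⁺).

f(0⁺) = lim_{s→∞} sF(s) = lim_{s→∞} s(s-3)/((s-3)² + 36) = 1

Final answer: 1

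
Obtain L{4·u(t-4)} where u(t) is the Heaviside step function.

L{u(t-a)} = e^(-as)/s. Here a=4, so L{u(t-4)} = e^(-4s)/s, and L{4·u(t-4)} = 4·e^(-4s)/s

Final answer: 4·e^(-4s)/s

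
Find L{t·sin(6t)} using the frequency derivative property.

L{sin(6t)} = 6/(s² + 36). By L{t·f(t)} = -F'(s): -d/ds[6/(s² + 36)] = -(6)·(-2s)/(s² + 36)² = 12s/(s² + 36)²

Final answer: 12s/(s² + 36)²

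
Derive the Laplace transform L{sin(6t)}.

L{sin(ωt)} = ω/(s² + ω²), so L{sin(6t)} = 6/(s² + 36)

Final answer: 6/(s² + 36)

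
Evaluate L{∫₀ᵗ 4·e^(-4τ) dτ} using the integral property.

L{∫₀ᵗ f(τ)dτ} = F(s)/s with F(s) = 4/(s+4), so L{∫₀ᵗ 4·e^(-4τ) dτ} = 4/(s(s+4))

Final answer: 4/(s(s+4))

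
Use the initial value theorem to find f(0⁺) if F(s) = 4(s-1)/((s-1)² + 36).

f(0⁺) = lim_{s→∞} sF(s) = lim_{s→∞} 4s(s-1)/((s-1)² + 36) = 4

Final answer: 4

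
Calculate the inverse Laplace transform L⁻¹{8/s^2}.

L⁻¹{n!/s^(n+1)} = t^n with n=1. So L⁻¹{1/s^2} = t, and L⁻¹{8/s^2} = (8/1)·t = 8·t

Final answer: 8·t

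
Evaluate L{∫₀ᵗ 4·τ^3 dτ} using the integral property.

L{∫₀ᵗ f(τ)dτ} = F(s)/s with f(t) = 4t^3. F(s) = 24/s^4, so L{∫₀ᵗ 4·τ^3 dτ} = (24/s^4)/s = 24/s^5. (Check: ∫₀ᵗ 4·τ^3 dτ = 4t^4/4.)

Final answer: 24/s^5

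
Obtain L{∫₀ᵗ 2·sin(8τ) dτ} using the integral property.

L{∫₀ᵗ f(τ)dτ} = F(s)/s with F(s) = 16/(s² + 64), so the result is (16/(s² + 64))/s = 16/(s(s² + 64))

Final answer: 16/(s(s² + 64))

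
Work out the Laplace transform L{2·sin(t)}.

L{sin(ωt)} = ω/(s² + ω²), so L{sin(t)} = 1/(s² + 1). Then L{2·sin(t)} = 2·1/(s² + 1) = 2/(s² + 1)

Final answer: 2/(s² + 1)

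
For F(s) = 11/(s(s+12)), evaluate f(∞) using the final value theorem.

f(∞) = lim_{s→0} s·11/(s(s+12)) = lim_{s→0} 11/(s+12) = 11/12 = 11/12

Final answer: 11/12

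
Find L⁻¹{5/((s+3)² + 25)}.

Form: b/((s-a)² + b²) → e^(at)sin(bt). With a=-3, b=5

Final answer: e^(-3t)·sin(5t)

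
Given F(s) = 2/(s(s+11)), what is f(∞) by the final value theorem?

f(∞) = lim_{s→0} s·2/(s(s+11)) = lim_{s→0} 2/(s+11) = 2/11 = 2/11

Final answer: 2/11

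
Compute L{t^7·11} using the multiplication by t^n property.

L{11} = 11/s. d^1/ds^1[1/s] = -1/s². d^2/ds^2[1/s] = 2/s^3. d^3/ds^3[1/s] = -6/s^4. d^4/ds^4[1/s] = 24/s^5. d^5/ds^5[1/s] = -120/s^6. d^6/ds^6[1/s] = 720/s^7. d^7/ds^7[1/s] = -5040/s^8. So L{t^7} = (-1)^{7}·-5040/s^8 = 5040/s^8. Then L{t^7·11} = 11·5040/s^8 = 55440/s^8

Final answer: 55440/s^8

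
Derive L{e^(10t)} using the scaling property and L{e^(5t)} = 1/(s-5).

Using L{f(at)} = (1/a)F(s/a) with a=2 and f(t) = e^(5t): L{e^(10t)} = (1/2) · 1/((s/2)-5) = (1/2) · 2/(s-10) = 1/(s-10)

Final answer: 1/(s-10)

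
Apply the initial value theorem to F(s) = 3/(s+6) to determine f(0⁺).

f(0⁺) = lim_{s→∞} s·3/(s+6) = lim_{s→∞} 3s/(s+6) = 3

Final answer: 3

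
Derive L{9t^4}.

L{t^n} = n!/s^(n+1). So L{9t^4} = 9·4!/s^5 = 216/s^5

Final answer: 216/s^5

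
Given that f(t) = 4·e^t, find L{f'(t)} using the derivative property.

f(0) = 4, F(s) = 4/(s-1). L{f'(t)} = s·F(s) - f(0) = 4s/(s-1) - 4 = (4s - 4(s-1))/(s-1) = 4/(s-1)

Final answer: 4/(s-1)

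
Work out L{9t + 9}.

L{9t + 9} = 9·L{t} + 9·L{1} = 9/s² + 9/s

Final answer: 9/s² + 9/s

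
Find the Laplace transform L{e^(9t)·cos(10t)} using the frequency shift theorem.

Frequency shift: L{e^(at)f(t)} = F(s-a). L{e^(9t)·cos(10t)} = (s-9)/((s-9)² + 100)

Final answer: (s-9)/((s-9)² + 100)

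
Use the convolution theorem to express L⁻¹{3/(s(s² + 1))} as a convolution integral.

3/(s(s² + 1)) = (1/s)·(3/(s² + 1)) = L{1}·L{3·sin(t)}. So f(t) = 1*(3·sin(t)) = ∫₀ᵗ 3·sin(τ) dτ

Final answer: ∫₀ᵗ 3·sin(τ) dτ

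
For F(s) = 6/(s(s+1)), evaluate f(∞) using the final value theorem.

f(∞) = lim_{s→0} s·6/(s(s+1)) = lim_{s→0} 6/(s+1) = 6/1 = 6

Final answer: 6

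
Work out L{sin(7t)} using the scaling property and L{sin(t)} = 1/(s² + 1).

Using L{f(at)} = (1/a)F(s/a) with a=7: L{sin(7t)} = (1/7) · 1/((s/7)² + 1) = (1/7) · 1·49/(s² + 49) = 7/(s² + 49)

Final answer: 7/(s² + 49)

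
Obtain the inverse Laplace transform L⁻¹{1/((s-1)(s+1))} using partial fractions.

Decompose: A/(s-1) + B/(s+1). A = 1/2, B = -1/2. f(t) = (e^t - e^(-t))/2

Final answer: (e^t - e^(-t))/2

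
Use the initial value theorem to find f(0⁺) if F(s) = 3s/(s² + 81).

f(0⁺) = lim_{s→∞} s·3s/(s² + 81) = lim_{s→∞} 3s²/(s² + 81) = 3

Final answer: 3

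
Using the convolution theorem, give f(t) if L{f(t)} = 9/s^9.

9/s^9 = (9/s)·(1/s^8) = L{9}·L{t^7/5040}. By convolution, f(t) = 9*t^7/5040 = ∫₀ᵗ 9·τ^7/5040 dτ = 9·t^8/40320

Final answer: 9·t^8/40320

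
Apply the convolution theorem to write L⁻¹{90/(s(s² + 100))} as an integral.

90/(s(s² + 100)) = (1/s)·(90/(s² + 100)) = L{1}·L{9·sin(10t)}. So f(t) = 1*(9·sin(10t)) = ∫₀ᵗ 9·sin(10τ) dτ

Final answer: ∫₀ᵗ 9·sin(10τ) dτ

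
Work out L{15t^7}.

L{t^n} = n!/s^(n+1). So L{15t^7} = 15·7!/s^8 = 75600/s^8

Final answer: 75600/s^8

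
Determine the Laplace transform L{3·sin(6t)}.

L{sin(ωt)} = ω/(s² + ω²), so L{sin(6t)} = 6/(s² + 36). Then L{3·sin(6t)} = 3·6/(s² + 36) = 18/(s² + 36)

Final answer: 18/(s² + 36)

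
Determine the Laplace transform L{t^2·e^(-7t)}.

L{t^n·e^(at)} = n!/(s-a)^(n+1), so L{t^2·e^(-7t)} = 2/(s+7)^3

Final answer: 2/(s+7)^3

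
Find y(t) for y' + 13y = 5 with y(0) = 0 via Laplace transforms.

sY + 13Y = 5/s. Y = 5/(s(s+13)). Partial fractions: Y = 5/13/s - 5/13/(s+13)

Final answer: y(t) = 5/13(1 - e^(-13t))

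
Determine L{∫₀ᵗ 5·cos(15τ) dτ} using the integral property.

L{∫₀ᵗ f(τ)dτ} = F(s)/s with F(s) = 5s/(s² + 225), so the result is (5s/(s² + 225))/s = 5/(s² + 225)

Final answer: 5/(s² + 225)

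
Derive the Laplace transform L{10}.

L{10} = 10 · L{1} = 10/s

Final answer: 10/s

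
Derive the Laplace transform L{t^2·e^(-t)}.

L{t^n·e^(at)} = n!/(s-a)^(n+1), so L{t^2·e^(-t)} = 2/(s+1)^3

Final answer: 2/(s+1)^3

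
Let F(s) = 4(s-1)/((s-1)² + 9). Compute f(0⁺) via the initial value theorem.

f(0⁺) = lim_{s→∞} sF(s) = lim_{s→∞} 4s(s-1)/((s-1)² + 9) = 4

Final answer: 4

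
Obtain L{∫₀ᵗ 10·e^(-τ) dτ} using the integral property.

L{∫₀ᵗ f(τ)dτ} = F(s)/s with F(s) = 10/(s+1), so L{∫₀ᵗ 10·e^(-τ) dτ} = 10/(s(s+1))

Final answer: 10/(s(s+1))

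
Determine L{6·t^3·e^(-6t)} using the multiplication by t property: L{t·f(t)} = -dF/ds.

Using L{t^n·e^(at)} = n!/(s-a)^(n+1), L{t^3·e^(-6t)} = 6/(s+6)^4, so L{6·t^3·e^(-6t)} = 6·6/(s+6)^4 = 36/(s+6)^4

Final answer: 36/(s+6)^4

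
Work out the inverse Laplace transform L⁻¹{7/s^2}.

L⁻¹{n!/s^(n+1)} = t^n with n=1. So L⁻¹{1/s^2} = t, and L⁻¹{7/s^2} = (7/1)·t = 7·t

Final answer: 7·t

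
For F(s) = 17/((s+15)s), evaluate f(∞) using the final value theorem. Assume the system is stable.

f(∞) = lim_{s→0} sF(s) = lim_{s→0} 17/(s+15) = 17/15

Final answer: 17/15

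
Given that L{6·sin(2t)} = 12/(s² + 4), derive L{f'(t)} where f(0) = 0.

L{f'(t)} = s·F(s) - f(0) = s·12/(s² + 4) - 0 = 12s/(s² + 4)

Final answer: 12s/(s² + 4)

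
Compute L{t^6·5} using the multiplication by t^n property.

L{5} = 5/s. d^1/ds^1[1/s] = -1/s². d^2/ds^2[1/s] = 2/s^3. d^3/ds^3[1/s] = -6/s^4. d^4/ds^4[1/s] = 24/s^5. d^5/ds^5[1/s] = -120/s^6. d^6/ds^6[1/s] = 720/s^7. So L{t^6} = (-1)^{6}·720/s^7 = 720/s^7. Then L{t^6·5} = 5·720/s^7 = 3600/s^7

Final answer: 3600/s^7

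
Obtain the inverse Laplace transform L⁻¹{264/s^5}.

L⁻¹{n!/s^(n+1)} = t^n with n=4. So L⁻¹{24/s^5} = t^4, and L⁻¹{264/s^5} = (264/24)·t^4 = 11·t^4

Final answer: 11·t^4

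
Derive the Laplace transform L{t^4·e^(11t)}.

L{t^n·e^(at)} = n!/(s-a)^(n+1), so L{t^4·e^(11t)} = 24/(s-11)^5

Final answer: 24/(s-11)^5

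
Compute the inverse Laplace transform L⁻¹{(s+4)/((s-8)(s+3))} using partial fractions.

Using partial fractions, f(t) = (12e^(8t) - e^(-3t))/11

Final answer: (12e^(8t) - e^(-3t))/11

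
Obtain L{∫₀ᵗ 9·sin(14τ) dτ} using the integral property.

L{∫₀ᵗ f(τ)dτ} = F(s)/s with F(s) = 126/(s² + 196), so the result is (126/(s² + 196))/s = 126/(s(s² + 196))

Final answer: 126/(s(s² + 196))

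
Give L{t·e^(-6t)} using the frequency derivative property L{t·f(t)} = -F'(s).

L{e^(-6t)} = 1/(s+6). By frequency derivative: L{t·e^(-6t)} = -d/ds[1/(s+6)] = -(-1)/(s+6)² = 1/(s+6)²

Final answer: 1/(s+6)²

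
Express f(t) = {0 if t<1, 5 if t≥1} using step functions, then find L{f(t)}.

f(t) = 5·u(t-1). L{u(t-1)} = e^(-s)/s, so L{f(t)} = 5·e^(-s)/s

Final answer: 5·e^(-s)/s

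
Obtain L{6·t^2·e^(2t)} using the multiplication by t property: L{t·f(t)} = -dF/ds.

Using L{t^n·e^(at)} = n!/(s-a)^(n+1), L{t^2·e^(2t)} = 2/(s-2)^3, so L{6·t^2·e^(2t)} = 6·2/(s-2)^3 = 12/(s-2)^3

Final answer: 12/(s-2)^3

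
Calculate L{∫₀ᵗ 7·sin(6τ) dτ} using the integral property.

L{∫₀ᵗ f(τ)dτ} = F(s)/s with F(s) = 42/(s² + 36), so the result is (42/(s² + 36))/s = 42/(s(s² + 36))

Final answer: 42/(s(s² + 36))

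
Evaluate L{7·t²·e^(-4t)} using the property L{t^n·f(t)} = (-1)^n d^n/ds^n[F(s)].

L{e^(-4t)} = 1/(s+4). d/ds[1/(s+4)] = -1/(s+4)². d²/ds²[1/(s+4)] = 2/(s+4)³. So L{t²·e^(-4t)} = (-1)² · 2/(s+4)³ = 2/(s+4)³. Then L{7·t²·e^(-4t)} = 7·2/(s+4)³ = 14/(s+4)³

Final answer: 14/(s+4)³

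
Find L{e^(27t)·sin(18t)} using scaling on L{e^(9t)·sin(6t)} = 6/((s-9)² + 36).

Scaling with a=3: L{e^(27t)·sin(18t)} = (1/3) · 6/((s/3-9)² + 36). Simplifying: 18/((s-27)² + 324)

Final answer: 18/((s-27)² + 324)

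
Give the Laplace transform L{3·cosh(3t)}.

L{cosh(ωt)} = s/(s² - ω²), so L{cosh(3t)} = s/(s² - 9). Then L{3·cosh(3t)} = 3·s/(s² - 9) = 3s/(s² - 9)

Final answer: 3s/(s² - 9)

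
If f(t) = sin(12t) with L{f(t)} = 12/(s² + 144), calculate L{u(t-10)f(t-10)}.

Time shift theorem: L{u(t-a)f(t-a)} = e^(-as)F(s). Here a=10, F(s) = 12/(s² + 144), so L{u(t-10)f(t-10)} = e^(-10s)·12/(s² + 144)

Final answer: e^(-10s)·12/(s² + 144)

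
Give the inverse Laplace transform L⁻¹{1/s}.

L⁻¹{c/s} = c, so L⁻¹{1/s} = 1

Final answer: 1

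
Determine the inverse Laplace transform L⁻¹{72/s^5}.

L⁻¹{n!/s^(n+1)} = t^n with n=4. So L⁻¹{24/s^5} = t^4, and L⁻¹{72/s^5} = (72/24)·t^4 = 3·t^4

Final answer: 3·t^4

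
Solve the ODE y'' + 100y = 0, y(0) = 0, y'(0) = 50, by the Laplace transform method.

L{y''} + 100L{y} = 0. s²Y - 0 - 50 + 100Y = 0. Y(s² + 100) = 50. Y = (50)/(s² + 100). Inverting: y(t) = 5sin(10t)

Final answer: y(t) = 5sin(10t)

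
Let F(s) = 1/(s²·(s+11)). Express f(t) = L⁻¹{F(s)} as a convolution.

1/(s²·(s+11)) = (1/s^2)·(1/(s+11)) = L{t}·L{e^(-11t)}. So f(t) = t*e^(-11t) = ∫₀ᵗ τ·e^(-11(t-τ)) dτ

Final answer: ∫₀ᵗ τ·e^(-11(t-τ)) dτ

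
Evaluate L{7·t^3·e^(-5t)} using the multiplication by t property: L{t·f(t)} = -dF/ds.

Using L{t^n·e^(at)} = n!/(s-a)^(n+1), L{t^3·e^(-5t)} = 6/(s+5)^4, so L{7·t^3·e^(-5t)} = 7·6/(s+5)^4 = 42/(s+5)^4

Final answer: 42/(s+5)^4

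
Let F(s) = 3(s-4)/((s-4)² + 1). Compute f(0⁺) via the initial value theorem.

f(0⁺) = lim_{s→∞} sF(s) = lim_{s→∞} 3s(s-4)/((s-4)² + 1) = 3

Final answer: 3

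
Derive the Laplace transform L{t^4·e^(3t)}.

L{t^n·e^(at)} = n!/(s-a)^(n+1), so L{t^4·e^(3t)} = 24/(s-3)^5

Final answer: 24/(s-3)^5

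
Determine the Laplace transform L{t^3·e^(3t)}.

L{t^n·e^(at)} = n!/(s-a)^(n+1), so L{t^3·e^(3t)} = 6/(s-3)^4

Final answer: 6/(s-3)^4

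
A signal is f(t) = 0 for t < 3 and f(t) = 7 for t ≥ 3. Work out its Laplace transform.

f(t) = 7·u(t-3). L{u(t-3)} = e^(-3s)/s, so L{f(t)} = 7·e^(-3s)/s

Final answer: 7·e^(-3s)/s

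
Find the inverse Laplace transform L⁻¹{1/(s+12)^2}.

L⁻¹{n!/(s-a)^(n+1)} = t^n·e^(at), so L⁻¹{1/(s+12)^2} = t·e^(-12t)

Final answer: t·e^(-12t)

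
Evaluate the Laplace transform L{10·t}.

L{t^n} = n!/s^(n+1), so L{t} = 1/s^2. Then L{10·t} = 10·1/s^2 = 10/s^2

Final answer: 10/s^2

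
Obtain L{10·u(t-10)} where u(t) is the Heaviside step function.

L{u(t-a)} = e^(-as)/s. Here a=10, so L{u(t-10)} = e^(-10s)/s, and L{10·u(t-10)} = 10·e^(-10s)/s

Final answer: 10·e^(-10s)/s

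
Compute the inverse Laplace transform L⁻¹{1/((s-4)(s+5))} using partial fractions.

Decompose: A/(s-4) + B/(s+5). A = 1/9, B = -1/9. f(t) = (e^(4t) - e^(-5t))/9

Final answer: (e^(4t) - e^(-5t))/9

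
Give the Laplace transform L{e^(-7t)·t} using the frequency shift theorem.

L{e^(at)·t^n} = n!/(s-a)^(n+1), so L{e^(-7t)·t} = 1/(s+7)^2

Final answer: 1/(s+7)^2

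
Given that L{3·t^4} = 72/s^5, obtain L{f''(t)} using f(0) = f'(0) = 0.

L{f''(t)} = s²F(s) - sf(0) - f'(0) = s²·72/s^5 - 0 - 0 = 72/s^3

Final answer: 72/s^3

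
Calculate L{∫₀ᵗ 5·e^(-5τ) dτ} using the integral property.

L{∫₀ᵗ f(τ)dτ} = F(s)/s with F(s) = 5/(s+5), so L{∫₀ᵗ 5·e^(-5τ) dτ} = 5/(s(s+5))

Final answer: 5/(s(s+5))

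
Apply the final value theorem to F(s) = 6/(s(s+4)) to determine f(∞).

f(∞) = lim_{s→0} s·6/(s(s+4)) = lim_{s→0} 6/(s+4) = 6/4 = 3/2

Final answer: 3/2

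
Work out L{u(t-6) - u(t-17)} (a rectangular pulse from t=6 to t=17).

L{u(t-a)} = e^(-as)/s. L{u(t-6) - u(t-17)} = (e^(-6s) - e^(-17s))/s

Final answer: (e^(-6s) - e^(-17s))/s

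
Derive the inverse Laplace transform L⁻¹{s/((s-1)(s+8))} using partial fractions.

Using partial fractions, f(t) = (e^t + 8e^(-8t))/9

Final answer: (e^t + 8e^(-8t))/9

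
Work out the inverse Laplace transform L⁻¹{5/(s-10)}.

L⁻¹{1/(s-a)} = e^(at), so L⁻¹{1/(s-10)} = e^(10t), and L⁻¹{5/(s-10)} = 5·e^(10t)

Final answer: 5·e^(10t)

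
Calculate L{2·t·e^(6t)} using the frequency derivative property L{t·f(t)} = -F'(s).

L{e^(6t)} = 1/(s-6). By frequency derivative: L{t·e^(6t)} = -d/ds[1/(s-6)] = -(-1)/(s-6)² = 1/(s-6)². Then L{2·t·e^(6t)} = 2·1/(s-6)² = 2/(s-6)²

Final answer: 2/(s-6)²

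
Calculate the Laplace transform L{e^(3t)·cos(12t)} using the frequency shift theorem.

Frequency shift: L{e^(at)f(t)} = F(s-a). L{e^(3t)·cos(12t)} = (s-3)/((s-3)² + 144)

Final answer: (s-3)/((s-3)² + 144)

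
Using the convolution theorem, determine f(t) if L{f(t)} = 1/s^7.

1/s^7 = (1/s)·(1/s^6) = L{1}·L{t^5/120}. By convolution, f(t) = 1*t^5/120 = ∫₀ᵗ 1·τ^5/120 dτ = t^6/720

Final answer: t^6/720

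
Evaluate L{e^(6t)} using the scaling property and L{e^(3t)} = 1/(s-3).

Using L{f(at)} = (1/a)F(s/a) with a=2 and f(t) = e^(3t): L{e^(6t)} = (1/2) · 1/((s/2)-3) = (1/2) · 2/(s-6) = 1/(s-6)

Final answer: 1/(s-6)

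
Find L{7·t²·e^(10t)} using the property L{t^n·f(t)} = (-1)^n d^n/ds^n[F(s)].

L{e^(10t)} = 1/(s-10). d/ds[1/(s-10)] = -1/(s-10)². d²/ds²[1/(s-10)] = 2/(s-10)³. So L{t²·e^(10t)} = (-1)² · 2/(s-10)³ = 2/(s-10)³. Then L{7·t²·e^(10t)} = 7·2/(s-10)³ = 14/(s-10)³

Final answer: 14/(s-10)³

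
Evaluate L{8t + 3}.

L{8t + 3} = 8·L{t} + 3·L{1} = 8/s² + 3/s

Final answer: 8/s² + 3/s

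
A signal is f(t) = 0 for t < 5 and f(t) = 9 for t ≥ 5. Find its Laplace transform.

f(t) = 9·u(t-5). L{u(t-5)} = e^(-5s)/s, so L{f(t)} = 9·e^(-5s)/s

Final answer: 9·e^(-5s)/s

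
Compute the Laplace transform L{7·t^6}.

L{t^n} = n!/s^(n+1), so L{t^6} = 720/s^7. Then L{7·t^6} = 7·720/s^7 = 5040/s^7

Final answer: 5040/s^7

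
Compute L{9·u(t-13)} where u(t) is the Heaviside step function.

L{u(t-a)} = e^(-as)/s. Here a=13, so L{u(t-13)} = e^(-13s)/s, and L{9·u(t-13)} = 9·e^(-13s)/s

Final answer: 9·e^(-13s)/s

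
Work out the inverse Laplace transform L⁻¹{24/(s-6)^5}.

L⁻¹{n!/(s-a)^(n+1)} = t^n·e^(at), so L⁻¹{24/(s-6)^5} = t^4·e^(6t)

Final answer: t^4·e^(6t)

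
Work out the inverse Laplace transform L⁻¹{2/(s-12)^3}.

L⁻¹{n!/(s-a)^(n+1)} = t^n·e^(at), so L⁻¹{2/(s-12)^3} = t^2·e^(12t)

Final answer: t^2·e^(12t)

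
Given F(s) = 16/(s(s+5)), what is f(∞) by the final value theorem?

f(∞) = lim_{s→0} s·16/(s(s+5)) = lim_{s→0} 16/(s+5) = 16/5 = 16/5

Final answer: 16/5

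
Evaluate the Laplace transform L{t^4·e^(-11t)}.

L{t^n·e^(at)} = n!/(s-a)^(n+1), so L{t^4·e^(-11t)} = 24/(s+11)^5

Final answer: 24/(s+11)^5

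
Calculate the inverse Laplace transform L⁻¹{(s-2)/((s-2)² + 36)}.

Using frequency shift, L⁻¹{(s-2)/((s-2)² + 36)} = e^(2t)·cos(6t)

Final answer: e^(2t)·cos(6t)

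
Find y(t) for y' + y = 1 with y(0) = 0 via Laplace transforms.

sY + Y = 1/s. Y = 1/(s(s+1)). Partial fractions: Y = 1/s - 1/(s+1)

Final answer: y(t) = (1 - e^(-t))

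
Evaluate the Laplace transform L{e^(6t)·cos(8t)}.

L{e^(at)·cos(ωt)} = (s-a)/((s-a)² + ω²), so L{e^(6t)·cos(8t)} = (s-6)/((s-6)² + 64)

Final answer: (s-6)/((s-6)² + 64)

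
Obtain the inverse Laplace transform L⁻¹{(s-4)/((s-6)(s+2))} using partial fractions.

Using partial fractions, f(t) = (2e^(6t) + 6e^(-2t))/8

Final answer: (2e^(6t) + 6e^(-2t))/8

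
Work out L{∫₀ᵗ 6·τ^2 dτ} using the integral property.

L{∫₀ᵗ f(τ)dτ} = F(s)/s with f(t) = 6t^2. F(s) = 12/s^3, so L{∫₀ᵗ 6·τ^2 dτ} = (12/s^3)/s = 12/s^4. (Check: ∫₀ᵗ 6·τ^2 dτ = 6t^3/3.)

Final answer: 12/s^4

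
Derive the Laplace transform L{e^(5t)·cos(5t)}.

L{e^(at)·cos(ωt)} = (s-a)/((s-a)² + ω²), so L{e^(5t)·cos(5t)} = (s-5)/((s-5)² + 25)

Final answer: (s-5)/((s-5)² + 25)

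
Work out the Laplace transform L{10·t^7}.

L{t^n} = n!/s^(n+1), so L{t^7} = 5040/s^8. Then L{10·t^7} = 10·5040/s^8 = 50400/s^8

Final answer: 50400/s^8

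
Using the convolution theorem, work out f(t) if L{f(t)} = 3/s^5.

3/s^5 = (3/s)·(1/s^4) = L{3}·L{t^3/6}. By convolution, f(t) = 3*t^3/6 = ∫₀ᵗ 3·τ^3/6 dτ = 3·t^4/24

Final answer: 3·t^4/24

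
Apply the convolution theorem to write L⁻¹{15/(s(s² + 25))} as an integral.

15/(s(s² + 25)) = (1/s)·(15/(s² + 25)) = L{1}·L{3·sin(5t)}. So f(t) = 1*(3·sin(5t)) = ∫₀ᵗ 3·sin(5τ) dτ

Final answer: ∫₀ᵗ 3·sin(5τ) dτ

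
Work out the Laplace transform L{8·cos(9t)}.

L{cos(ωt)} = s/(s² + ω²), so L{cos(9t)} = s/(s² + 81). Then L{8·cos(9t)} = 8·s/(s² + 81) = 8s/(s² + 81)

Final answer: 8s/(s² + 81)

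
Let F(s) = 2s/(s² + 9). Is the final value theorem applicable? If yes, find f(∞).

The final value theorem requires all poles of sF(s) in the left half-plane. sF(s) = 2s²/(s² + 9) has poles at s = ±3i (imaginary axis). Theorem does NOT apply (oscillatory system).

Final answer: Not applicable (oscillatory)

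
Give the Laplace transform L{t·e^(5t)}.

L{t^n·e^(at)} = n!/(s-a)^(n+1), so L{t·e^(5t)} = 1/(s-5)^2

Final answer: 1/(s-5)^2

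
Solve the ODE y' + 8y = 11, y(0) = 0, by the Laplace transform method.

sY + 8Y = 11/s. Y = 11/(s(s+8)). Partial fractions: Y = 11/8/s - 11/8/(s+8)

Final answer: y(t) = 11/8(1 - e^(-8t))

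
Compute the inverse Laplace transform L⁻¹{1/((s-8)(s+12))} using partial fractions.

Decompose: A/(s-8) + B/(s+12). A = 1/20, B = -1/20. f(t) = (e^(8t) - e^(-12t))/20

Final answer: (e^(8t) - e^(-12t))/20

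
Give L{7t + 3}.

L{7t + 3} = 7·L{t} + 3·L{1} = 7/s² + 3/s

Final answer: 7/s² + 3/s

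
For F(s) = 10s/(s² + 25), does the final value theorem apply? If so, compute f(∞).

The final value theorem requires all poles of sF(s) in the left half-plane. sF(s) = 10s²/(s² + 25) has poles at s = ±5i (imaginary axis). Theorem does NOT apply (oscillatory system).

Final answer: Not applicable (oscillatory)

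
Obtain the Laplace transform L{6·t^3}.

L{t^n} = n!/s^(n+1), so L{t^3} = 6/s^4. Then L{6·t^3} = 6·6/s^4 = 36/s^4

Final answer: 36/s^4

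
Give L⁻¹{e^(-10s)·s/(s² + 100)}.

L⁻¹{s/(s² + 100)} = cos(10t). By the time shift theorem, L⁻¹{e^(-as)F(s)} = u(t-a)f(t-a) with a=10, so L⁻¹{e^(-10s)·s/(s² + 100)} = u(t-10)·cos(10(t-10))

Final answer: u(t-10)·cos(10(t-10))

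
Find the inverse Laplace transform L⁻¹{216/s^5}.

L⁻¹{n!/s^(n+1)} = t^n with n=4. So L⁻¹{24/s^5} = t^4, and L⁻¹{216/s^5} = (216/24)·t^4 = 9·t^4

Final answer: 9·t^4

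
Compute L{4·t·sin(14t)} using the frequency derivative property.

L{sin(14t)} = 14/(s² + 196). By L{t·f(t)} = -F'(s): -d/ds[14/(s² + 196)] = -(14)·(-2s)/(s² + 196)² = 28s/(s² + 196)². Then L{4·t·sin(14t)} = 4·28s/(s² + 196)² = 112s/(s² + 196)²

Final answer: 112s/(s² + 196)²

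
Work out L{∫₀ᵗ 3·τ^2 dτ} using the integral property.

L{∫₀ᵗ f(τ)dτ} = F(s)/s with f(t) = 3t^2. F(s) = 6/s^3, so L{∫₀ᵗ 3·τ^2 dτ} = (6/s^3)/s = 6/s^4. (Check: ∫₀ᵗ 3·τ^2 dτ = 3t^3/3.)

Final answer: 6/s^4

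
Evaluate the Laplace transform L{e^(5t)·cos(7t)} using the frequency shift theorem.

Frequency shift: L{e^(at)f(t)} = F(s-a). L{e^(5t)·cos(7t)} = (s-5)/((s-5)² + 49)

Final answer: (s-5)/((s-5)² + 49)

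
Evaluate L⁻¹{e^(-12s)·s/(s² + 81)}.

L⁻¹{s/(s² + 81)} = cos(9t). By the time shift theorem, L⁻¹{e^(-as)F(s)} = u(t-a)f(t-a) with a=12, so L⁻¹{e^(-12s)·s/(s² + 81)} = u(t-12)·cos(9(t-12))

Final answer: u(t-12)·cos(9(t-12))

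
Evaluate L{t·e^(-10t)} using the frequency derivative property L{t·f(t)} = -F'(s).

L{e^(-10t)} = 1/(s+10). By frequency derivative: L{t·e^(-10t)} = -d/ds[1/(s+10)] = -(-1)/(s+10)² = 1/(s+10)²

Final answer: 1/(s+10)²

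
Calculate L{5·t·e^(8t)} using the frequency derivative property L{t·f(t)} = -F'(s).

L{e^(8t)} = 1/(s-8). By frequency derivative: L{t·e^(8t)} = -d/ds[1/(s-8)] = -(-1)/(s-8)² = 1/(s-8)². Then L{5·t·e^(8t)} = 5·1/(s-8)² = 5/(s-8)²

Final answer: 5/(s-8)²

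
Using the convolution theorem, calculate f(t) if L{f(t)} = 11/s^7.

11/s^7 = (11/s)·(1/s^6) = L{11}·L{t^5/120}. By convolution, f(t) = 11*t^5/120 = ∫₀ᵗ 11·τ^5/120 dτ = 11·t^6/720

Final answer: 11·t^6/720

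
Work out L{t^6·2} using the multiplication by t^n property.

L{2} = 2/s. d^1/ds^1[1/s] = -1/s². d^2/ds^2[1/s] = 2/s^3. d^3/ds^3[1/s] = -6/s^4. d^4/ds^4[1/s] = 24/s^5. d^5/ds^5[1/s] = -120/s^6. d^6/ds^6[1/s] = 720/s^7. So L{t^6} = (-1)^{6}·720/s^7 = 720/s^7. Then L{t^6·2} = 2·720/s^7 = 1440/s^7

Final answer: 1440/s^7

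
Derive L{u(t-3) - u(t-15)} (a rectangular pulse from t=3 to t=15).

L{u(t-a)} = e^(-as)/s. L{u(t-3) - u(t-15)} = (e^(-3s) - e^(-15s))/s

Final answer: (e^(-3s) - e^(-15s))/s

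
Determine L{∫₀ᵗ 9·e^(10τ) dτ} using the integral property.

L{∫₀ᵗ f(τ)dτ} = F(s)/s with F(s) = 9/(s-10), so L{∫₀ᵗ 9·e^(10τ) dτ} = 9/(s(s-10))

Final answer: 9/(s(s-10))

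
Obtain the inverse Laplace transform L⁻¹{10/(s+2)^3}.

L⁻¹{n!/(s-a)^(n+1)} = t^n·e^(at) with n=2, a=-2. So L⁻¹{2/(s+2)^3} = t^2·e^(-2t), and L⁻¹{10/(s+2)^3} = (10/2)·t^2·e^(-2t) = 5·t^2·e^(-2t)

Final answer: 5·t^2·e^(-2t)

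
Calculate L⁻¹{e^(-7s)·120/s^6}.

L⁻¹{120/s^6} = t^5. By the time shift theorem, L⁻¹{e^(-as)F(s)} = u(t-a)f(t-a) with a=7, so L⁻¹{e^(-7s)·120/s^6} = u(t-7)·(t-7)^5

Final answer: u(t-7)·(t-7)^5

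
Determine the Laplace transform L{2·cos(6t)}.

L{cos(ωt)} = s/(s² + ω²), so L{cos(6t)} = s/(s² + 36). Then L{2·cos(6t)} = 2·s/(s² + 36) = 2s/(s² + 36)

Final answer: 2s/(s² + 36)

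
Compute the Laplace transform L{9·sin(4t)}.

L{sin(ωt)} = ω/(s² + ω²), so L{sin(4t)} = 4/(s² + 16). Then L{9·sin(4t)} = 9·4/(s² + 16) = 36/(s² + 16)

Final answer: 36/(s² + 16)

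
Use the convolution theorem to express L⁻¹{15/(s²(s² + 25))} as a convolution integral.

15/(s²(s² + 25)) = (1/s²)·(15/(s² + 25)) = L{t}·L{3·sin(5t)}. So f(t) = t*(3·sin(5t)) = ∫₀ᵗ 3τ·sin(5(t-τ)) dτ

Final answer: ∫₀ᵗ 3τ·sin(5(t-τ)) dτ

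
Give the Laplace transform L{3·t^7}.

L{t^n} = n!/s^(n+1), so L{t^7} = 5040/s^8. Then L{3·t^7} = 3·5040/s^8 = 15120/s^8

Final answer: 15120/s^8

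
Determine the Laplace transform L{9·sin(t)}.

L{sin(ωt)} = ω/(s² + ω²), so L{sin(t)} = 1/(s² + 1). Then L{9·sin(t)} = 9·1/(s² + 1) = 9/(s² + 1)

Final answer: 9/(s² + 1)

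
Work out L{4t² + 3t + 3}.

L{4t² + 3t + 3} = 4·2/s³ + 3/s² + 3/s = 8/s³ + 3/s² + 3/s

Final answer: 8/s³ + 3/s² + 3/s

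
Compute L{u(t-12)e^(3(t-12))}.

u(t-a)f(t-a) with f(t)=e^(3t). L{e^(3t)} = 1/(s-3). By time shift: e^(-12s)/(s-3)

Final answer: e^(-12s)/(s-3)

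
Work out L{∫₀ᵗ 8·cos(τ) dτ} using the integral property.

L{∫₀ᵗ f(τ)dτ} = F(s)/s with F(s) = 8s/(s² + 1), so the result is (8s/(s² + 1))/s = 8/(s² + 1)

Final answer: 8/(s² + 1)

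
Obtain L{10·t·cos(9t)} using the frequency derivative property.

L{cos(9t)} = s/(s² + 81). Derivative: d/ds[s/(s² + 81)] = [(s² + 81) - s·2s]/(s² + 81)² = (81 - s²)/(s² + 81)². So L{t·cos(9t)} = -F'(s) = (s² - 81)/(s² + 81)². Then L{10·t·cos(9t)} = 10·(s² - 81)/(s² + 81)²

Final answer: 10·(s² - 81)/(s² + 81)²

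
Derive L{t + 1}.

L{t + 1} = L{t} + L{1} = 1/s² + 1/s

Final answer: 1/s² + 1/s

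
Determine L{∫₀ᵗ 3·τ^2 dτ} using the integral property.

L{∫₀ᵗ f(τ)dτ} = F(s)/s with f(t) = 3t^2. F(s) = 6/s^3, so L{∫₀ᵗ 3·τ^2 dτ} = (6/s^3)/s = 6/s^4. (Check: ∫₀ᵗ 3·τ^2 dτ = 3t^3/3.)

Final answer: 6/s^4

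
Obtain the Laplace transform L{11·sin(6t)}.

L{sin(ωt)} = ω/(s² + ω²), so L{sin(6t)} = 6/(s² + 36). Then L{11·sin(6t)} = 11·6/(s² + 36) = 66/(s² + 36)

Final answer: 66/(s² + 36)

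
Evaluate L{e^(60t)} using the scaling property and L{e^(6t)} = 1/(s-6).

Using L{f(at)} = (1/a)F(s/a) with a=10 and f(t) = e^(6t): L{e^(60t)} = (1/10) · 1/((s/10)-6) = (1/10) · 10/(s-60) = 1/(s-60)

Final answer: 1/(s-60)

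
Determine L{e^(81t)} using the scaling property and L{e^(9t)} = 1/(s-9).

Using L{f(at)} = (1/a)F(s/a) with a=9 and f(t) = e^(9t): L{e^(81t)} = (1/9) · 1/((s/9)-9) = (1/9) · 9/(s-81) = 1/(s-81)

Final answer: 1/(s-81)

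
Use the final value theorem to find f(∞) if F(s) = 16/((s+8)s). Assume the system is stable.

f(∞) = lim_{s→0} sF(s) = lim_{s→0} 16/(s+8) = 2

Final answer: 2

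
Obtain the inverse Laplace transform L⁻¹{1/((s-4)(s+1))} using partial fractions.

Decompose: A/(s-4) + B/(s+1). A = 1/5, B = -1/5. f(t) = (e^(4t) - e^(-t))/5

Final answer: (e^(4t) - e^(-t))/5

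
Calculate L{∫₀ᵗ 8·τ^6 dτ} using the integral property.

L{∫₀ᵗ f(τ)dτ} = F(s)/s with f(t) = 8t^6. F(s) = 5760/s^7, so L{∫₀ᵗ 8·τ^6 dτ} = (5760/s^7)/s = 5760/s^8. (Check: ∫₀ᵗ 8·τ^6 dτ = 8t^7/7.)

Final answer: 5760/s^8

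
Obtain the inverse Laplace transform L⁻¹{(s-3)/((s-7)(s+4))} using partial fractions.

Using partial fractions, f(t) = (4e^(7t) + 7e^(-4t))/11

Final answer: (4e^(7t) + 7e^(-4t))/11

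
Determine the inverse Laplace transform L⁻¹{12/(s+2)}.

L⁻¹{1/(s-a)} = e^(at), so L⁻¹{1/(s+2)} = e^(-2t), and L⁻¹{12/(s+2)} = 12·e^(-2t)

Final answer: 12·e^(-2t)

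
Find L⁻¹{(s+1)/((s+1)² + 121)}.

Using frequency shift: L⁻¹{(s-a)/((s-a)² + b²)} = e^(at)cos(bt). Here a=-1, b=11

Final answer: e^(-t)·cos(11t)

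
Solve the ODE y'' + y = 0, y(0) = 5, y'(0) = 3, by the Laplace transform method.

L{y''} + 1L{y} = 0. s²Y - 5s - 3 + Y = 0. Y(s² + 1) = 5s + 3. Y = (5s + 3)/(s² + 1). Inverting: y(t) = 5cos(t) + 3sin(t)

Final answer: y(t) = 5cos(t) + 3sin(t)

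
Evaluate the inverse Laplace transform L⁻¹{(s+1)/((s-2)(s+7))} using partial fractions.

Using partial fractions, f(t) = (3e^(2t) + 6e^(-7t))/9

Final answer: (3e^(2t) + 6e^(-7t))/9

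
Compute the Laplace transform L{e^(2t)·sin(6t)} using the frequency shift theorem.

Frequency shift: L{e^(at)f(t)} = F(s-a). L{e^(2t)·sin(6t)} = 6/((s-2)² + 36)

Final answer: 6/((s-2)² + 36)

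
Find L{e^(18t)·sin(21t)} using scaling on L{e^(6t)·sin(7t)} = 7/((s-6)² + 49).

Scaling with a=3: L{e^(18t)·sin(21t)} = (1/3) · 7/((s/3-6)² + 49). Simplifying: 21/((s-18)² + 441)

Final answer: 21/((s-18)² + 441)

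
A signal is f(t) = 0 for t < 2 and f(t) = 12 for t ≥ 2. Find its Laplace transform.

f(t) = 12·u(t-2). L{u(t-2)} = e^(-2s)/s, so L{f(t)} = 12·e^(-2s)/s

Final answer: 12·e^(-2s)/s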